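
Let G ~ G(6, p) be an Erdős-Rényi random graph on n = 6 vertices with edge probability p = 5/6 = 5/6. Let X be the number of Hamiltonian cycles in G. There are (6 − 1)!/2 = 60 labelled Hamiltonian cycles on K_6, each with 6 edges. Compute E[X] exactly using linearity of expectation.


K_6 has (6 − 1)!/2 = 60 labelled Hamiltonian cycles.
For each such Hamiltonian cycle H, let X_H = 1 if all 6 edges of H are present in G. Then P[X_H = 1] = p^{6} = (5/6)^{6} = 15625/46656.
By linearity: E[X] = Σ_H E[X_H] = 60 · p^{6} = 60 · 15625/46656 = 78125/3888.
Numerically: E[X] ≈ 20.09.

E[X] = 60 · (5/6)^{6} = 78125/3888 ≈ 20.09.


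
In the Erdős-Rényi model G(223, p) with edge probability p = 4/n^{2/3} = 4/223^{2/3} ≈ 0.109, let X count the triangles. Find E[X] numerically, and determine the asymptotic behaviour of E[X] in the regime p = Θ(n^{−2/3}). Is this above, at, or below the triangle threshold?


Number of potential triangles: C(223, 3) = 1823471.
Each occurs with probability p³ ≈ (0.109)³ ≈ 1.28698e-03.
By linearity: E[X] = C(223, 3)·p³ ≈ 1823471 · 1.28698e-03 ≈ 2346.762.
Since α = 2/3 < 1, p = c/n^{2/3} ≫ 1/n is above the triangle threshold p ~ 1/n. Asymptotically E[X] ~ (c³/6)·n^{3(1−α)} = (4³/6)·n^{1} → ∞; triangles are abundant w.h.p.

E[X] ≈ 2346.762; in regime p = Θ(1/n^{2/3}) E[X] diverges (above the triangle threshold p ~ 1/n).


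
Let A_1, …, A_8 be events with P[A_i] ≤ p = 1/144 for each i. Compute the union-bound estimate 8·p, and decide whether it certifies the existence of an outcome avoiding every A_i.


Union bound: P[∪_{i=1}^{8} A_i] ≤ Σ_i P[A_i] ≤ 8·p = 8·(1/144) = 1/18.
Numerically: 1/18 ≈ 0.056.
Is 1/18 < 1? YES.
Since P[∪ A_i] ≤ 1/18 < 1, the complement has P[∩ A_i^c] ≥ 1 − 1/18 = 17/18 > 0, so some outcome avoids every A_i.

8·p = 1/18 ≈ 0.056; existence CERTIFIED by the union bound.


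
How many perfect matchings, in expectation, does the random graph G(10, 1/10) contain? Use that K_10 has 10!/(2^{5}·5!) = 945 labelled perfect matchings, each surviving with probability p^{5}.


K_10 has 10!/(2^{5}·5!) = 945 labelled perfect matchings.
For each such perfect matching H, let X_H = 1 if all 5 edges of H are present in G. Then P[X_H = 1] = p^{5} = (1/10)^{5} = 1/100000.
By linearity: E[X] = Σ_H E[X_H] = 945 · p^{5} = 945 · 1/100000 = 189/20000.
Numerically: E[X] ≈ 0.00945.

E[X] = 945 · (1/10)^{5} = 189/20000 ≈ 0.00945.


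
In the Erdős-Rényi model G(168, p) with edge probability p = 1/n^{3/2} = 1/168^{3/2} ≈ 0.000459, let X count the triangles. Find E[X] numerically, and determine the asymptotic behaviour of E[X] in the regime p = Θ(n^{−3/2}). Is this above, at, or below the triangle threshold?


Number of potential triangles: C(168, 3) = 776216.
Each occurs with probability p³ ≈ (0.000459)³ ≈ 9.68519e-11.
By linearity: E[X] = C(168, 3)·p³ ≈ 776216 · 9.68519e-11 ≈ 0.000.
Since α = 3/2 > 1, p = c/n^{3/2} = o(1/n) is below the triangle threshold p ~ 1/n. Asymptotically E[X] ~ (c³/6)·n^{3(1−α)} = (1³/6)·n^{-1.5} → 0, so by Markov's inequality G has no triangles w.h.p.

E[X] ≈ 0.000; in regime p = Θ(1/n^{3/2}) E[X] tends to 0 (below the triangle threshold p ~ 1/n).


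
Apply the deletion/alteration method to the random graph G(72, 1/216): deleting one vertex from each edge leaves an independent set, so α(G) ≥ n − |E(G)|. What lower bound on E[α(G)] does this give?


E[|E(G)|] = C(72, 2)·p = 2556 · (1/216) = 71/6.
E[α(G)] ≥ n − E[|E(G)|] = 72 − 71/6 = 361/6.
Numerically: ≈ 60.16667.
(This is only a lower bound; the true E[α(G)] may be larger.)

E[α(G)] ≥ 361/6 ≈ 60.16667.


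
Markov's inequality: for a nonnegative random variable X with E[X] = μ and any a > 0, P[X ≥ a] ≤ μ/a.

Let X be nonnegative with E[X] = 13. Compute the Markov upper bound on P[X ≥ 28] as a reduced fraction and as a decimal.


μ = E[X] = 13, a = 28.
Markov: P[X ≥ 28] ≤ μ/a = (13)/28 = 13/28.
Numerically: ≈ 0.464.
(Since a = 28 > μ = 13.000, the bound 13/28 is < 1 and informative.)

P[X ≥ 28] ≤ 13/28 ≈ 0.464.


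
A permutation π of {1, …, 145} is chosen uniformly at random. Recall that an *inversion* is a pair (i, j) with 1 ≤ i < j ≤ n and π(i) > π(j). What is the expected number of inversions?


Write X = Σ X_I over the C(145, 2) = 10440 pairs i < j, with X_I the indicator of one inversion.
There are 10440 indicators.
For each fixed pair i < j, the values π(i) and π(j) are two distinct elements of {1, …, 145} in uniformly random order; by symmetry P[π(i) > π(j)] = 1/2.
By linearity: E[X] = 10440 · (1/2) = C(145, 2) · (1/2) = 10440/2 = 5220 ≈ 5220.00000.

E[X] = 5220 = 5220.00000.


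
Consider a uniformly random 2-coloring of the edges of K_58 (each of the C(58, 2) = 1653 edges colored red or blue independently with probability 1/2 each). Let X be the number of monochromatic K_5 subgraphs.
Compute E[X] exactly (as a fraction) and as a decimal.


Let X = Σ_S X_S over the C(58, 5) = 4582116 subsets S of size 5, where X_S = 1 if the K_5 on S is monochromatic.
For a fixed S, the K_5 on S has C(5, 2) = 10 edges. P[all 10 edges red] = (1/2)^10, and likewise for blue, so P[monochromatic] = 2·(1/2)^10 = 2^{1 − 10} = 1/512.
Summing: E[X] = C(58, 5) · 2^{1 − 10} = 4582116 · 1/512 = 1145529/128.
Numerically: E[X] ≈ 8949.445.

E[X] = C(58,5)·2^(1−C(5,2)) = 1145529/128 ≈ 8949.445.


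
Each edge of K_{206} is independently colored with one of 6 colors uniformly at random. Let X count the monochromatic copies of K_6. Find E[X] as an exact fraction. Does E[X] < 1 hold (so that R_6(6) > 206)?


E[X] = C(206, 6) · 6^{1 − 15} = 98619368491 · 6^{−14} = 98619368491/78364164096.
As a reduced fraction: E[X] = 98619368491/78364164096 ≈ 1.258.
Is E[X] < 1? NO.
Since E[X] ≥ 1, the first-moment bound is inconclusive at n = 206; it does NOT by itself certify R_6(6) > 206.

E[X] = 98619368491/78364164096 ≈ 1.258; E[X] ≥ 1; first-moment method inconclusive here.


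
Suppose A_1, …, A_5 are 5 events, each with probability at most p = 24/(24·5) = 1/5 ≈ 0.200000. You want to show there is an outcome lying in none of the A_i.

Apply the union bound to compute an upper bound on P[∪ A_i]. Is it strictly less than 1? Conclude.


Union bound: P[∪_{i=1}^{5} A_i] ≤ Σ_i P[A_i] ≤ 5·p = 5·(1/5) = 1.
Numerically: 1 ≈ 1.000000.
Is 1 < 1? NO.
Since the bound 1 is ≥ 1, the union bound is uninformative here; it does NOT by itself certify existence.

5·p = 1 ≈ 1.000000; existence NOT certified by the union bound.


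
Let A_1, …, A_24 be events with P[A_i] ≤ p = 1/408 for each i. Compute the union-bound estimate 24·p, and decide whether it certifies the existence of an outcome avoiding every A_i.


Union bound: P[∪_{i=1}^{24} A_i] ≤ Σ_i P[A_i] ≤ 24·p = 24·(1/408) = 1/17.
Numerically: 1/17 ≈ 0.059.
Is 1/17 < 1? YES.
Since P[∪ A_i] ≤ 1/17 < 1, the complement has P[∩ A_i^c] ≥ 1 − 1/17 = 16/17 > 0, so some outcome avoids every A_i.

24·p = 1/17 ≈ 0.059; existence CERTIFIED by the union bound.


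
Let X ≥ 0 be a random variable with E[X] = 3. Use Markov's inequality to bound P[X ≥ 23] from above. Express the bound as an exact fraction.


μ = E[X] = 3, a = 23.
Markov: P[X ≥ 23] ≤ μ/a = (3)/23 = 3/23.
Numerically: ≈ 0.1304.
(Since a = 23 > μ = 3.0000, the bound 3/23 is < 1 and informative.)

P[X ≥ 23] ≤ 3/23 ≈ 0.1304.


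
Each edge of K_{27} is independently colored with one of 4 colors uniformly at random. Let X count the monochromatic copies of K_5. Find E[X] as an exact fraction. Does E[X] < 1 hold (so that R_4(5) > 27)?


E[X] = C(27, 5) · 4^{1 − 10} = 80730 · 4^{−9} = 80730/262144.
As a reduced fraction: E[X] = 40365/131072 ≈ 0.3079605.
Is E[X] < 1? YES.
Since E[X] < 1, there exists a 4-coloring of K_{27} with no monochromatic K_5; hence R_4(5) > 27.

E[X] = 40365/131072 ≈ 0.3079605; E[X] < 1, so R_4(5) > 27.


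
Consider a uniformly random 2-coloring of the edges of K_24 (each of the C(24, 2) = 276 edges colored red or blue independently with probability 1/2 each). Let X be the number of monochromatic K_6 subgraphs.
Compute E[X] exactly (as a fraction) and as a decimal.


Let X = Σ_S X_S over the C(24, 6) = 134596 subsets S of size 6, where X_S = 1 if the K_6 on S is monochromatic.
For a fixed S, the K_6 on S has C(6, 2) = 15 edges. P[all 15 edges red] = (1/2)^15, and likewise for blue, so P[monochromatic] = 2·(1/2)^15 = 2^{1 − 15} = 1/16384.
By linearity: E[X] = C(24, 6) · 2^{1 − 15} = 134596 · 1/16384 = 33649/4096.
Numerically: E[X] ≈ 8.215.

E[X] = C(24,6)·2^(1−C(6,2)) = 33649/4096 ≈ 8.215.


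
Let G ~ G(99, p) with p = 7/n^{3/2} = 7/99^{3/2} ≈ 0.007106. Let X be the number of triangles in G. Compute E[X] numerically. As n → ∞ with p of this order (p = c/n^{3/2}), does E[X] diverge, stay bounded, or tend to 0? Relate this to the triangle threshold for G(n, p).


Number of potential triangles: C(99, 3) = 156849.
Each occurs with probability p³ ≈ (0.007106)³ ≈ 3.588688e-07.
By linearity: E[X] = C(99, 3)·p³ ≈ 156849 · 3.588688e-07 ≈ 0.0563.
Since α = 3/2 > 1, p = c/n^{3/2} = o(1/n) is below the triangle threshold p ~ 1/n. Asymptotically E[X] ~ (c³/6)·n^{3(1−α)} = (7³/6)·n^{-1.5} → 0, so by Markov's inequality G has no triangles w.h.p.

E[X] ≈ 0.0563; in regime p = Θ(1/n^{3/2}) E[X] tends to 0 (below the triangle threshold p ~ 1/n).


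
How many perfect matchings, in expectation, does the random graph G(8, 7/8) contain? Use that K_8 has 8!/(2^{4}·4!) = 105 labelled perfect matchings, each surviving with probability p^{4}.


K_8 has 8!/(2^{4}·4!) = 105 labelled perfect matchings.
For each such perfect matching H, let X_H = 1 if all 4 edges of H are present in G. Then P[X_H = 1] = p^{4} = (7/8)^{4} = 2401/4096.
By linearity of expectation: E[X] = Σ_H E[X_H] = 105 · p^{4} = 105 · 2401/4096 = 252105/4096.
Numerically: E[X] ≈ 61.5.

E[X] = 105 · (7/8)^{4} = 252105/4096 ≈ 61.5.


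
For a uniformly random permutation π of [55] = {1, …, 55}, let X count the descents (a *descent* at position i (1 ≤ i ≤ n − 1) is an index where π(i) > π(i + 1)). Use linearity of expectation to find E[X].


Write X = Σ X_I over i = 1, …, 54, with X_I the indicator of one descent.
There are 54 indicators.
For each fixed i, the pair (π(i), π(i+1)) is a uniformly random ordered pair of distinct values from {1, …, 55}; by symmetry P[π(i) > π(i+1)] = 1/2.
By linearity: E[X] = 54 · (1/2) = (55 − 1) · (1/2) = 27 ≈ 27.00000.

E[X] = 27 = 27.00000.


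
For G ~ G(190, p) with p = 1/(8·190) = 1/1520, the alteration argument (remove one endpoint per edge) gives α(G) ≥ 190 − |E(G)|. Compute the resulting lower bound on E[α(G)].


E[|E(G)|] = C(190, 2)·p = 17955 · (1/1520) = 189/16.
E[α(G)] ≥ n − E[|E(G)|] = 190 − 189/16 = 2851/16.
Numerically: ≈ 178.187500.
(This is only a lower bound; the true E[α(G)] may be larger.)

E[α(G)] ≥ 2851/16 ≈ 178.187500.


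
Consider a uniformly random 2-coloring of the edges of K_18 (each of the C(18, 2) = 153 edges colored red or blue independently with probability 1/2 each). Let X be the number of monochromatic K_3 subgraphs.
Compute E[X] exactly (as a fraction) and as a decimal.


Let X = Σ_S X_S over the C(18, 3) = 816 subsets S of size 3, where X_S = 1 if the K_3 on S is monochromatic.
For a fixed S, the K_3 on S has C(3, 2) = 3 edges. P[all 3 edges red] = (1/2)^3, and likewise for blue, so P[monochromatic] = 2·(1/2)^3 = 2^{1 − 3} = 1/4.
By linearity: E[X] = C(18, 3) · 2^{1 − 3} = 816 · 1/4 = 204.
Numerically: E[X] ≈ 204.000000.

E[X] = C(18,3)·2^(1−C(3,2)) = 204 ≈ 204.000000.


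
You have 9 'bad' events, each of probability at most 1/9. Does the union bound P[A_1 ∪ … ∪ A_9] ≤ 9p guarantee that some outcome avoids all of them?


Union bound: P[∪_{i=1}^{9} A_i] ≤ Σ_i P[A_i] ≤ 9·p = 9·(1/9) = 1.
Numerically: 1 ≈ 1.0000.
Is 1 < 1? NO.
Since the bound 1 is ≥ 1, the union bound is uninformative here; it does NOT by itself certify existence.

9·p = 1 ≈ 1.0000; existence NOT certified by the union bound.


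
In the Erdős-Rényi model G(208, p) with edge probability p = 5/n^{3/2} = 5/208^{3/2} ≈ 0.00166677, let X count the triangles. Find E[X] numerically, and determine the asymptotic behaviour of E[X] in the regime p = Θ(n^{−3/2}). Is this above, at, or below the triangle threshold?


Number of potential triangles: C(208, 3) = 1478256.
Each occurs with probability p³ ≈ (0.00166677)³ ≈ 4.63046926e-09.
By linearity: E[X] = C(208, 3)·p³ ≈ 1478256 · 4.63046926e-09 ≈ 0.006845.
Since α = 3/2 > 1, p = c/n^{3/2} = o(1/n) is below the triangle threshold p ~ 1/n. Asymptotically E[X] ~ (c³/6)·n^{3(1−α)} = (5³/6)·n^{-1.5} → 0, so by Markov's inequality G has no triangles w.h.p.

E[X] ≈ 0.006845; in regime p = Θ(1/n^{3/2}) E[X] tends to 0 (below the triangle threshold p ~ 1/n).


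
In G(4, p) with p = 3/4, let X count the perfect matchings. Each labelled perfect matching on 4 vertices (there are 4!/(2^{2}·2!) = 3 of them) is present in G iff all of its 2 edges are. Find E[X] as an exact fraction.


K_4 has 4!/(2^{2}·2!) = 3 labelled perfect matchings.
For each such perfect matching H, let X_H = 1 if all 2 edges of H are present in G. Then P[X_H = 1] = p^{2} = (3/4)^{2} = 9/16.
Summing the indicators: E[X] = Σ_H E[X_H] = 3 · p^{2} = 3 · 9/16 = 27/16.
Numerically: E[X] ≈ 1.688.

E[X] = 3 · (3/4)^{2} = 27/16 ≈ 1.688.


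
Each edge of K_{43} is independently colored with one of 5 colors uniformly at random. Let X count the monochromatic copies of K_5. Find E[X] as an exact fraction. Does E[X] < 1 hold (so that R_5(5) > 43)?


E[X] = C(43, 5) · 5^{1 − 10} = 962598 · 5^{−9} = 962598/1953125.
As a reduced fraction: E[X] = 962598/1953125 ≈ 0.492850.
Is E[X] < 1? YES.
Since E[X] < 1, there exists a 5-coloring of K_{43} with no monochromatic K_5; hence R_5(5) > 43.

E[X] = 962598/1953125 ≈ 0.492850; E[X] < 1, so R_5(5) > 43.


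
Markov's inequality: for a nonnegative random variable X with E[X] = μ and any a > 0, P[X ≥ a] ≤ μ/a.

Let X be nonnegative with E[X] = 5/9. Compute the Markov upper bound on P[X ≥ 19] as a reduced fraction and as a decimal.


μ = E[X] = 5/9, a = 19.
Markov: P[X ≥ 19] ≤ μ/a = (5/9)/19 = 5/171.
Numerically: ≈ 0.029240.
(Since a = 19 > μ = 0.555556, the bound 5/171 is < 1 and informative.)

P[X ≥ 19] ≤ 5/171 ≈ 0.029240.


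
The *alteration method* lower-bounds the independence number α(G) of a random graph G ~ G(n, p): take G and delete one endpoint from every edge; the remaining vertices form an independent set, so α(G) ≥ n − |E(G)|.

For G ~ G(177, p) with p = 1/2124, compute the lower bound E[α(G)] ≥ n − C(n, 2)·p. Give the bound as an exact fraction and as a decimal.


E[|E(G)|] = C(177, 2)·p = 15576 · (1/2124) = 22/3.
E[α(G)] ≥ n − E[|E(G)|] = 177 − 22/3 = 509/3.
Numerically: ≈ 169.6667.
(This is only a lower bound; the true E[α(G)] may be larger.)

E[α(G)] ≥ 509/3 ≈ 169.6667.


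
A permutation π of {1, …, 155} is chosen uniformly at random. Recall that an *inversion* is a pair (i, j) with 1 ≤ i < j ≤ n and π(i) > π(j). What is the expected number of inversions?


Write X = Σ X_I over the C(155, 2) = 11935 pairs i < j, with X_I the indicator of one inversion.
There are 11935 indicators.
For each fixed pair i < j, the values π(i) and π(j) are two distinct elements of {1, …, 155} in uniformly random order; by symmetry P[π(i) > π(j)] = 1/2.
By linearity: E[X] = 11935 · (1/2) = C(155, 2) · (1/2) = 11935/2 = 11935/2 ≈ 5967.5000.

E[X] = 11935/2 = 5967.5000.


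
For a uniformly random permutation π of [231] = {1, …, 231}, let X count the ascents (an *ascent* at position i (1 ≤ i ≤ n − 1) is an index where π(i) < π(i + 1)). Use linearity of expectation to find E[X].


Write X = Σ X_I over i = 1, …, 230, with X_I the indicator of one ascent.
There are 230 indicators.
For each fixed i, the pair (π(i), π(i+1)) is a uniformly random ordered pair of distinct values from {1, …, 231}; by symmetry P[π(i) < π(i+1)] = 1/2.
By linearity: E[X] = 230 · (1/2) = (231 − 1) · (1/2) = 115 ≈ 115.0000.

E[X] = 115 = 115.0000.


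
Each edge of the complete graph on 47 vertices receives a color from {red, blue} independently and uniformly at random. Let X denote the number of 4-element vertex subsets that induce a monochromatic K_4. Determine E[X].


Let X = Σ_S X_S over the C(47, 4) = 178365 subsets S of size 4, where X_S = 1 if the K_4 on S is monochromatic.
For a fixed S, the K_4 on S has C(4, 2) = 6 edges. P[all 6 edges red] = (1/2)^6, and likewise for blue, so P[monochromatic] = 2·(1/2)^6 = 2^{1 − 6} = 1/32.
Summing: E[X] = C(47, 4) · 2^{1 − 6} = 178365 · 1/32 = 178365/32.
Numerically: E[X] ≈ 5573.906.

E[X] = C(47,4)·2^(1−C(4,2)) = 178365/32 ≈ 5573.906.


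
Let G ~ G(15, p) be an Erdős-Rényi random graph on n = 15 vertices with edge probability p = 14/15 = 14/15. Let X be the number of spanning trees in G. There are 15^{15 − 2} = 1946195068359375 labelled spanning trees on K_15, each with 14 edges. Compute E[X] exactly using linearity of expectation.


K_15 has 15^{15 − 2} = 1946195068359375 labelled spanning trees.
For each such spanning tree H, let X_H = 1 if all 14 edges of H are present in G. Then P[X_H = 1] = p^{14} = (14/15)^{14} = 11112006825558016/29192926025390625.
By linearity: E[X] = Σ_H E[X_H] = 1946195068359375 · p^{14} = 1946195068359375 · 11112006825558016/29192926025390625 = 11112006825558016/15.
Numerically: E[X] ≈ 7.41e+14.

E[X] = 1946195068359375 · (14/15)^{14} = 11112006825558016/15 ≈ 7.41e+14.


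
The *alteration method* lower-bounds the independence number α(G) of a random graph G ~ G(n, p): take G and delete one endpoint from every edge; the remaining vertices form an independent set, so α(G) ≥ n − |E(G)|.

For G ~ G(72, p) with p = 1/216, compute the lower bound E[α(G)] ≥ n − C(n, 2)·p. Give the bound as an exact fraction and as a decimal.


E[|E(G)|] = C(72, 2)·p = 2556 · (1/216) = 71/6.
E[α(G)] ≥ n − E[|E(G)|] = 72 − 71/6 = 361/6.
Numerically: ≈ 60.166667.
(This is only a lower bound; the true E[α(G)] may be larger.)

E[α(G)] ≥ 361/6 ≈ 60.166667.


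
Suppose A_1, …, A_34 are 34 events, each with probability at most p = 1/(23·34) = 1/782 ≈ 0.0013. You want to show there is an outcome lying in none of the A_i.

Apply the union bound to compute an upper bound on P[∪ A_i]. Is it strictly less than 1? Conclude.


Union bound: P[∪_{i=1}^{34} A_i] ≤ Σ_i P[A_i] ≤ 34·p = 34·(1/782) = 1/23.
Numerically: 1/23 ≈ 0.0435.
Is 1/23 < 1? YES.
Since P[∪ A_i] ≤ 1/23 < 1, the complement has P[∩ A_i^c] ≥ 1 − 1/23 = 22/23 > 0, so some outcome avoids every A_i.

34·p = 1/23 ≈ 0.0435; existence CERTIFIED by the union bound.


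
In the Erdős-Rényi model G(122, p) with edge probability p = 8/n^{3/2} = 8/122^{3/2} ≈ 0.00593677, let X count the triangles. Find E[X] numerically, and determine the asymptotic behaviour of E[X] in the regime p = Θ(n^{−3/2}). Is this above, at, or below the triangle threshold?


Number of potential triangles: C(122, 3) = 295240.
Each occurs with probability p³ ≈ (0.00593677)³ ≈ 2.09242896e-07.
By linearity: E[X] = C(122, 3)·p³ ≈ 295240 · 2.09242896e-07 ≈ 0.061777.
Since α = 3/2 > 1, p = c/n^{3/2} = o(1/n) is below the triangle threshold p ~ 1/n. Asymptotically E[X] ~ (c³/6)·n^{3(1−α)} = (8³/6)·n^{-1.5} → 0, so by Markov's inequality G has no triangles w.h.p.

E[X] ≈ 0.061777; in regime p = Θ(1/n^{3/2}) E[X] tends to 0 (below the triangle threshold p ~ 1/n).


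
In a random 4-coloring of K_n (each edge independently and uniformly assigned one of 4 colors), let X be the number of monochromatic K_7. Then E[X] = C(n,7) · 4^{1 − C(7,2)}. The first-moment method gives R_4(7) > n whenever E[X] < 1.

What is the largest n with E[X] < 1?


We need C(n, 7) · 4^{1 − 21} < 1, i.e. C(n, 7) < 4^{21 − 1} = 1099511627776.
Check values of n near the boundary:
  n = 176: C(176, 7) = 919790691600; 919790691600 < 1099511627776? YES
  n = 177: C(177, 7) = 957664425960; 957664425960 < 1099511627776? YES
  n = 178: C(178, 7) = 996867063280; 996867063280 < 1099511627776? YES
  n = 179: C(179, 7) = 1037437234460; 1037437234460 < 1099511627776? YES
  n = 180: C(180, 7) = 1079414463600; 1079414463600 < 1099511627776? YES
  n = 181: C(181, 7) = 1122839183400; 1122839183400 < 1099511627776? NO
  n = 182: C(182, 7) = 1167752750736; 1167752750736 < 1099511627776? NO
  n = 183: C(183, 7) = 1214197462413; 1214197462413 < 1099511627776? NO
The largest n with C(n, 7) < 1099511627776 is n = 180 (where E[X] = 67463403975/68719476736 ≈ 0.981722). Hence R_4(7) > 180, i.e. R_4(7) ≥ 181.

Largest n = 180; hence R_4(7) > 180.


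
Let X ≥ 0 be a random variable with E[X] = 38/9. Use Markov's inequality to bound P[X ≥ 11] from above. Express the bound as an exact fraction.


μ = E[X] = 38/9, a = 11.
Markov: P[X ≥ 11] ≤ μ/a = (38/9)/11 = 38/99.
Numerically: ≈ 0.383838.
(Since a = 11 > μ = 4.222222, the bound 38/99 is < 1 and informative.)

P[X ≥ 11] ≤ 38/99 ≈ 0.383838.


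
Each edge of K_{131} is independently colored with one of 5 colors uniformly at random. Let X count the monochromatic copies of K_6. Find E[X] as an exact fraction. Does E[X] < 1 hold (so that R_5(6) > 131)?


E[X] = C(131, 6) · 5^{1 − 15} = 6249655776 · 5^{−14} = 6249655776/6103515625.
As a reduced fraction: E[X] = 6249655776/6103515625 ≈ 1.024.
Is E[X] < 1? NO.
Since E[X] ≥ 1, the first-moment bound is inconclusive at n = 131; it does NOT by itself certify R_5(6) > 131.

E[X] = 6249655776/6103515625 ≈ 1.024; E[X] ≥ 1; first-moment method inconclusive here.


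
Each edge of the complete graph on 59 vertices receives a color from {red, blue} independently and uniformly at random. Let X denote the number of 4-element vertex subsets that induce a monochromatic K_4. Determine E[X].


Let X = Σ_S X_S over the C(59, 4) = 455126 subsets S of size 4, where X_S = 1 if the K_4 on S is monochromatic.
For a fixed S, the K_4 on S has C(4, 2) = 6 edges. P[all 6 edges red] = (1/2)^6, and likewise for blue, so P[monochromatic] = 2·(1/2)^6 = 2^{1 − 6} = 1/32.
Summing: E[X] = C(59, 4) · 2^{1 − 6} = 455126 · 1/32 = 227563/16.
Numerically: E[X] ≈ 14222.6875.

E[X] = C(59,4)·2^(1−C(4,2)) = 227563/16 ≈ 14222.6875.


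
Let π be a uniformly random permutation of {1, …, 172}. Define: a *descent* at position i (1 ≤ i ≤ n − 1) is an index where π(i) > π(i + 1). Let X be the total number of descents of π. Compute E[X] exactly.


Write X = Σ X_I over i = 1, …, 171, with X_I the indicator of one descent.
There are 171 indicators.
For each fixed i, the pair (π(i), π(i+1)) is a uniformly random ordered pair of distinct values from {1, …, 172}; by symmetry P[π(i) > π(i+1)] = 1/2.
By linearity: E[X] = 171 · (1/2) = (172 − 1) · (1/2) = 171/2 ≈ 85.5000.

E[X] = 171/2 = 85.5000.


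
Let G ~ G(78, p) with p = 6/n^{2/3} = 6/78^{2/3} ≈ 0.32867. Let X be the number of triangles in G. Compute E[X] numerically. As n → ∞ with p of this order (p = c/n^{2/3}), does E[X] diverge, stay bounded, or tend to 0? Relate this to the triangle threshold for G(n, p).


Number of potential triangles: C(78, 3) = 76076.
Each occurs with probability p³ ≈ (0.32867)³ ≈ 3.5502959e-02.
By linearity: E[X] = C(78, 3)·p³ ≈ 76076 · 3.5502959e-02 ≈ 2700.92308.
Since α = 2/3 < 1, p = c/n^{2/3} ≫ 1/n is above the triangle threshold p ~ 1/n. Asymptotically E[X] ~ (c³/6)·n^{3(1−α)} = (6³/6)·n^{1} → ∞; triangles are abundant w.h.p.

E[X] ≈ 2700.92308; in regime p = Θ(1/n^{2/3}) E[X] diverges (above the triangle threshold p ~ 1/n).


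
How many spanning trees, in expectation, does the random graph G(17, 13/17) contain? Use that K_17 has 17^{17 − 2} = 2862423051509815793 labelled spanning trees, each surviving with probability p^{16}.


K_17 has 17^{17 − 2} = 2862423051509815793 labelled spanning trees.
For each such spanning tree H, let X_H = 1 if all 16 edges of H are present in G. Then P[X_H = 1] = p^{16} = (13/17)^{16} = 665416609183179841/48661191875666868481.
By linearity of expectation: E[X] = Σ_H E[X_H] = 2862423051509815793 · p^{16} = 2862423051509815793 · 665416609183179841/48661191875666868481 = 665416609183179841/17.
Numerically: E[X] ≈ 3.91422e+16.

E[X] = 2862423051509815793 · (13/17)^{16} = 665416609183179841/17 ≈ 3.91422e+16.


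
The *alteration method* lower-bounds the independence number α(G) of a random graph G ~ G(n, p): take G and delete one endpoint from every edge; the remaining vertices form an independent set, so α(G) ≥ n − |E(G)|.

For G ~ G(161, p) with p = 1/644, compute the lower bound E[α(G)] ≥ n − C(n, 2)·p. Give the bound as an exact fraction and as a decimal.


E[|E(G)|] = C(161, 2)·p = 12880 · (1/644) = 20.
E[α(G)] ≥ n − E[|E(G)|] = 161 − 20 = 141.
Numerically: ≈ 141.0000.
(This is only a lower bound; the true E[α(G)] may be larger.)

E[α(G)] ≥ 141 ≈ 141.0000.


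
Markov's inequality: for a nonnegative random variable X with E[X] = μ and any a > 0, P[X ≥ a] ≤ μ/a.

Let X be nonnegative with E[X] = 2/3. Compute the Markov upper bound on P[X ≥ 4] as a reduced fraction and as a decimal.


μ = E[X] = 2/3, a = 4.
Markov: P[X ≥ 4] ≤ μ/a = (2/3)/4 = 1/6.
Numerically: ≈ 0.166667.
(Since a = 4 > μ = 0.666667, the bound 1/6 is < 1 and informative.)

P[X ≥ 4] ≤ 1/6 ≈ 0.166667.


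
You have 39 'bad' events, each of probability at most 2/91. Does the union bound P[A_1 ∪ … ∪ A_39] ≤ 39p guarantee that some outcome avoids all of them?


Union bound: P[∪_{i=1}^{39} A_i] ≤ Σ_i P[A_i] ≤ 39·p = 39·(2/91) = 6/7.
Numerically: 6/7 ≈ 0.857143.
Is 6/7 < 1? YES.
Since P[∪ A_i] ≤ 6/7 < 1, the complement has P[∩ A_i^c] ≥ 1 − 6/7 = 1/7 > 0, so some outcome avoids every A_i.

39·p = 6/7 ≈ 0.857143; existence CERTIFIED by the union bound.


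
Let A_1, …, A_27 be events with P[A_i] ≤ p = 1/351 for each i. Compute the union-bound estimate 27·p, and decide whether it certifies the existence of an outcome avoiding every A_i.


Union bound: P[∪_{i=1}^{27} A_i] ≤ Σ_i P[A_i] ≤ 27·p = 27·(1/351) = 1/13.
Numerically: 1/13 ≈ 0.07692.
Is 1/13 < 1? YES.
Since P[∪ A_i] ≤ 1/13 < 1, the complement has P[∩ A_i^c] ≥ 1 − 1/13 = 12/13 > 0, so some outcome avoids every A_i.

27·p = 1/13 ≈ 0.07692; existence CERTIFIED by the union bound.


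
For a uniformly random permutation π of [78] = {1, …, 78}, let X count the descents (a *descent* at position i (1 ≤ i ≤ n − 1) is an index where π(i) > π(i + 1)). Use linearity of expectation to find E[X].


Write X = Σ X_I over i = 1, …, 77, with X_I the indicator of one descent.
There are 77 indicators.
For each fixed i, the pair (π(i), π(i+1)) is a uniformly random ordered pair of distinct values from {1, …, 78}; by symmetry P[π(i) > π(i+1)] = 1/2.
By linearity: E[X] = 77 · (1/2) = (78 − 1) · (1/2) = 77/2 ≈ 38.500.

E[X] = 77/2 = 38.500.


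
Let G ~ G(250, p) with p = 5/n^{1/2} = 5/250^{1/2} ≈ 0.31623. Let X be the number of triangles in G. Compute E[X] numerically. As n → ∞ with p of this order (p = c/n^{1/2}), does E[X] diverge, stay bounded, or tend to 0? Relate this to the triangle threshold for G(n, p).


Number of potential triangles: C(250, 3) = 2573000.
Each occurs with probability p³ ≈ (0.31623)³ ≈ 3.1622777e-02.
By linearity: E[X] = C(250, 3)·p³ ≈ 2573000 · 3.1622777e-02 ≈ 81365.40420.
Since α = 1/2 < 1, p = c/n^{1/2} ≫ 1/n is above the triangle threshold p ~ 1/n. Asymptotically E[X] ~ (c³/6)·n^{3(1−α)} = (5³/6)·n^{1.5} → ∞; triangles are abundant w.h.p.

E[X] ≈ 81365.40420; in regime p = Θ(1/n^{1/2}) E[X] diverges (above the triangle threshold p ~ 1/n).


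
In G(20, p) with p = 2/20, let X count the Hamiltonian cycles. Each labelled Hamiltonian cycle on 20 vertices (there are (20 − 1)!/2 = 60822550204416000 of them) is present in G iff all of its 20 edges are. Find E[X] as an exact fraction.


K_20 has (20 − 1)!/2 = 60822550204416000 labelled Hamiltonian cycles.
For each such Hamiltonian cycle H, let X_H = 1 if all 20 edges of H are present in G. Then P[X_H = 1] = p^{20} = (1/10)^{20} = 1/100000000000000000000.
By linearity: E[X] = Σ_H E[X_H] = 60822550204416000 · p^{20} = 60822550204416000 · 1/100000000000000000000 = 14849255421/24414062500000.
Numerically: E[X] ≈ 0.00060823.

E[X] = 60822550204416000 · (1/10)^{20} = 14849255421/24414062500000 ≈ 0.00060823.


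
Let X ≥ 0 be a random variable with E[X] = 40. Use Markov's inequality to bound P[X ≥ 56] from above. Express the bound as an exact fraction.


μ = E[X] = 40, a = 56.
Markov: P[X ≥ 56] ≤ μ/a = (40)/56 = 5/7.
Numerically: ≈ 0.714286.
(Since a = 56 > μ = 40.000000, the bound 5/7 is < 1 and informative.)

P[X ≥ 56] ≤ 5/7 ≈ 0.714286.


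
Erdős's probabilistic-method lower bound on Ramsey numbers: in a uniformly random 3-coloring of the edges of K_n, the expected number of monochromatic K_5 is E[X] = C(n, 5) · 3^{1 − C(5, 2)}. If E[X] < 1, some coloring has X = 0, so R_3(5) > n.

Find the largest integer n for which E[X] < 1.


We need C(n, 5) · 3^{1 − 10} < 1, i.e. C(n, 5) < 3^{10 − 1} = 19683.
Check values of n near the boundary:
  n = 18: C(18, 5) = 8568; 8568 < 19683? YES
  n = 19: C(19, 5) = 11628; 11628 < 19683? YES
  n = 20: C(20, 5) = 15504; 15504 < 19683? YES
  n = 21: C(21, 5) = 20349; 20349 < 19683? NO
  n = 22: C(22, 5) = 26334; 26334 < 19683? NO
  n = 23: C(23, 5) = 33649; 33649 < 19683? NO
The largest n with C(n, 5) < 19683 is n = 20 (where E[X] = 5168/6561 ≈ 0.7876848). Hence R_3(5) > 20, i.e. R_3(5) ≥ 21.

Largest n = 20; hence R_3(5) > 20.


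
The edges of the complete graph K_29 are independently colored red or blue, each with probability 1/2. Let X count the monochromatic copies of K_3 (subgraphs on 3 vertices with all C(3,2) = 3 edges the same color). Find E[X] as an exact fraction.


Let X = Σ_S X_S over the C(29, 3) = 3654 subsets S of size 3, where X_S = 1 if the K_3 on S is monochromatic.
For a fixed S, the K_3 on S has C(3, 2) = 3 edges. P[all 3 edges red] = (1/2)^3, and likewise for blue, so P[monochromatic] = 2·(1/2)^3 = 2^{1 − 3} = 1/4.
By linearity of expectation: E[X] = C(29, 3) · 2^{1 − 3} = 3654 · 1/4 = 1827/2.
Numerically: E[X] ≈ 913.500000.

E[X] = C(29,3)·2^(1−C(3,2)) = 1827/2 ≈ 913.500000.


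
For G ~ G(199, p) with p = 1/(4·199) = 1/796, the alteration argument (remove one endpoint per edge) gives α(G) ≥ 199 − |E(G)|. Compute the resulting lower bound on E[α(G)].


E[|E(G)|] = C(199, 2)·p = 19701 · (1/796) = 99/4.
E[α(G)] ≥ n − E[|E(G)|] = 199 − 99/4 = 697/4.
Numerically: ≈ 174.25000.
(This is only a lower bound; the true E[α(G)] may be larger.)

E[α(G)] ≥ 697/4 ≈ 174.25000.


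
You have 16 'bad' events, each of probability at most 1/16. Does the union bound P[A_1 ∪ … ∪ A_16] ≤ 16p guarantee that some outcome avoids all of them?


Union bound: P[∪_{i=1}^{16} A_i] ≤ Σ_i P[A_i] ≤ 16·p = 16·(1/16) = 1.
Numerically: 1 ≈ 1.000000.
Is 1 < 1? NO.
Since the bound 1 is ≥ 1, the union bound is uninformative here; it does NOT by itself certify existence.

16·p = 1 ≈ 1.000000; existence NOT certified by the union bound.


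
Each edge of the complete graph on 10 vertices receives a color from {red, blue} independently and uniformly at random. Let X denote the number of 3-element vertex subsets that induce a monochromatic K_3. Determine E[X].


Let X = Σ_S X_S over the C(10, 3) = 120 subsets S of size 3, where X_S = 1 if the K_3 on S is monochromatic.
For a fixed S, the K_3 on S has C(3, 2) = 3 edges. P[all 3 edges red] = (1/2)^3, and likewise for blue, so P[monochromatic] = 2·(1/2)^3 = 2^{1 − 3} = 1/4.
By linearity: E[X] = C(10, 3) · 2^{1 − 3} = 120 · 1/4 = 30.
Numerically: E[X] ≈ 30.000000.

E[X] = C(10,3)·2^(1−C(3,2)) = 30 ≈ 30.000000.


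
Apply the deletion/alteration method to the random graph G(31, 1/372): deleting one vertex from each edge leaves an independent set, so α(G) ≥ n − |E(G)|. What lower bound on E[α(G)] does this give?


E[|E(G)|] = C(31, 2)·p = 465 · (1/372) = 5/4.
E[α(G)] ≥ n − E[|E(G)|] = 31 − 5/4 = 119/4.
Numerically: ≈ 29.750000.
(This is only a lower bound; the true E[α(G)] may be larger.)

E[α(G)] ≥ 119/4 ≈ 29.750000.


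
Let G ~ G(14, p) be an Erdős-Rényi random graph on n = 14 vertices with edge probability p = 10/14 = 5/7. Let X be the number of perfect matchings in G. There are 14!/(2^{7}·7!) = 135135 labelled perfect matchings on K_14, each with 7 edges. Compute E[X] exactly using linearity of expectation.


K_14 has 14!/(2^{7}·7!) = 135135 labelled perfect matchings.
For each such perfect matching H, let X_H = 1 if all 7 edges of H are present in G. Then P[X_H = 1] = p^{7} = (5/7)^{7} = 78125/823543.
By linearity: E[X] = Σ_H E[X_H] = 135135 · p^{7} = 135135 · 78125/823543 = 1508203125/117649.
Numerically: E[X] ≈ 12819.5.

E[X] = 135135 · (5/7)^{7} = 1508203125/117649 ≈ 12819.5.


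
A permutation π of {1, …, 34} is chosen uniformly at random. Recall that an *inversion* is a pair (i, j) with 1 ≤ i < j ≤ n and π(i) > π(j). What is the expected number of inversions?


Write X = Σ X_I over the C(34, 2) = 561 pairs i < j, with X_I the indicator of one inversion.
There are 561 indicators.
For each fixed pair i < j, the values π(i) and π(j) are two distinct elements of {1, …, 34} in uniformly random order; by symmetry P[π(i) > π(j)] = 1/2.
By linearity: E[X] = 561 · (1/2) = C(34, 2) · (1/2) = 561/2 = 561/2 ≈ 280.500.

E[X] = 561/2 = 280.500.


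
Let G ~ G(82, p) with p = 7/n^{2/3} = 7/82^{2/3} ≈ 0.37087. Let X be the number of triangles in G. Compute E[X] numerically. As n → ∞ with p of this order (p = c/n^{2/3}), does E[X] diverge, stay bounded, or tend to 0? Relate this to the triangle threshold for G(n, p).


Number of potential triangles: C(82, 3) = 88560.
Each occurs with probability p³ ≈ (0.37087)³ ≈ 5.10113028e-02.
By linearity: E[X] = C(82, 3)·p³ ≈ 88560 · 5.10113028e-02 ≈ 4517.560976.
Since α = 2/3 < 1, p = c/n^{2/3} ≫ 1/n is above the triangle threshold p ~ 1/n. Asymptotically E[X] ~ (c³/6)·n^{3(1−α)} = (7³/6)·n^{1} → ∞; triangles are abundant w.h.p.

E[X] ≈ 4517.560976; in regime p = Θ(1/n^{2/3}) E[X] diverges (above the triangle threshold p ~ 1/n).


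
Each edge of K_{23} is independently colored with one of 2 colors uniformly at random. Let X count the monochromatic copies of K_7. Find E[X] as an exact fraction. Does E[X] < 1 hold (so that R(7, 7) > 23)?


E[X] = C(23, 7) · 2^{1 − 21} = 245157 · 2^{−20} = 245157/1048576.
As a reduced fraction: E[X] = 245157/1048576 ≈ 0.233800.
Is E[X] < 1? YES.
Since E[X] < 1, there exists a 2-coloring of K_{23} with no monochromatic K_7; hence R(7, 7) > 23.

E[X] = 245157/1048576 ≈ 0.233800; E[X] < 1, so R(7, 7) > 23.


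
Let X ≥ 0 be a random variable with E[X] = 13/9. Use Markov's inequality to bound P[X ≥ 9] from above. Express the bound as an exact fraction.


μ = E[X] = 13/9, a = 9.
Markov: P[X ≥ 9] ≤ μ/a = (13/9)/9 = 13/81.
Numerically: ≈ 0.160494.
(Since a = 9 > μ = 1.444444, the bound 13/81 is < 1 and informative.)

P[X ≥ 9] ≤ 13/81 ≈ 0.160494.


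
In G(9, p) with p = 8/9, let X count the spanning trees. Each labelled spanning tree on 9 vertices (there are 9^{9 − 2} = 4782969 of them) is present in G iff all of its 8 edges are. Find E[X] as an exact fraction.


K_9 has 9^{9 − 2} = 4782969 labelled spanning trees.
For each such spanning tree H, let X_H = 1 if all 8 edges of H are present in G. Then P[X_H = 1] = p^{8} = (8/9)^{8} = 16777216/43046721.
By linearity: E[X] = Σ_H E[X_H] = 4782969 · p^{8} = 4782969 · 16777216/43046721 = 16777216/9.
Numerically: E[X] ≈ 1.864e+06.

E[X] = 4782969 · (8/9)^{8} = 16777216/9 ≈ 1.864e+06.


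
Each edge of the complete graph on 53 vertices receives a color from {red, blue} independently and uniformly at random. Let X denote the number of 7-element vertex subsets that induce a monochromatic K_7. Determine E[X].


Let X = Σ_S X_S over the C(53, 7) = 154143080 subsets S of size 7, where X_S = 1 if the K_7 on S is monochromatic.
For a fixed S, the K_7 on S has C(7, 2) = 21 edges. P[all 21 edges red] = (1/2)^21, and likewise for blue, so P[monochromatic] = 2·(1/2)^21 = 2^{1 − 21} = 1/1048576.
Summing: E[X] = C(53, 7) · 2^{1 − 21} = 154143080 · 1/1048576 = 19267885/131072.
Numerically: E[X] ≈ 147.00230.

E[X] = C(53,7)·2^(1−C(7,2)) = 19267885/131072 ≈ 147.00230.


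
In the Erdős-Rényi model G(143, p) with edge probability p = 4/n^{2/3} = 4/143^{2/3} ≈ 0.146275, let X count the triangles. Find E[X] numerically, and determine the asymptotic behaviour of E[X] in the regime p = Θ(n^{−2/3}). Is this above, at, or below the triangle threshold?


Number of potential triangles: C(143, 3) = 477191.
Each occurs with probability p³ ≈ (0.146275)³ ≈ 3.12973740e-03.
By linearity: E[X] = C(143, 3)·p³ ≈ 477191 · 3.12973740e-03 ≈ 1493.482517.
Since α = 2/3 < 1, p = c/n^{2/3} ≫ 1/n is above the triangle threshold p ~ 1/n. Asymptotically E[X] ~ (c³/6)·n^{3(1−α)} = (4³/6)·n^{1} → ∞; triangles are abundant w.h.p.

E[X] ≈ 1493.482517; in regime p = Θ(1/n^{2/3}) E[X] diverges (above the triangle threshold p ~ 1/n).


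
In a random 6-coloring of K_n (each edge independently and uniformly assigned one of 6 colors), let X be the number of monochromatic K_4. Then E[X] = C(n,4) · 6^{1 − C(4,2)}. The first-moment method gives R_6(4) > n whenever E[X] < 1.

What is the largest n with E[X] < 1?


We need C(n, 4) · 6^{1 − 6} < 1, i.e. C(n, 4) < 6^{6 − 1} = 7776.
Check values of n near the boundary:
  n = 20: C(20, 4) = 4845; 4845 < 7776? YES
  n = 21: C(21, 4) = 5985; 5985 < 7776? YES
  n = 22: C(22, 4) = 7315; 7315 < 7776? YES
  n = 23: C(23, 4) = 8855; 8855 < 7776? NO
The largest n with C(n, 4) < 7776 is n = 22 (where E[X] = 7315/7776 ≈ 0.9407). Hence R_6(4) > 22, i.e. R_6(4) ≥ 23.

Largest n = 22; hence R_6(4) > 22.


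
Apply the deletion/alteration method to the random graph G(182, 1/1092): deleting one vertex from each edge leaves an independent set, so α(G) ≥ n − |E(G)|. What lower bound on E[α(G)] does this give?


E[|E(G)|] = C(182, 2)·p = 16471 · (1/1092) = 181/12.
E[α(G)] ≥ n − E[|E(G)|] = 182 − 181/12 = 2003/12.
Numerically: ≈ 166.9167.
(This is only a lower bound; the true E[α(G)] may be larger.)

E[α(G)] ≥ 2003/12 ≈ 166.9167.


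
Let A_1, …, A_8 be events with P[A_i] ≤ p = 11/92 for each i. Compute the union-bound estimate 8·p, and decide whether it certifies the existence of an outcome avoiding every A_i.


Union bound: P[∪_{i=1}^{8} A_i] ≤ Σ_i P[A_i] ≤ 8·p = 8·(11/92) = 22/23.
Numerically: 22/23 ≈ 0.9565217.
Is 22/23 < 1? YES.
Since P[∪ A_i] ≤ 22/23 < 1, the complement has P[∩ A_i^c] ≥ 1 − 22/23 = 1/23 > 0, so some outcome avoids every A_i.

8·p = 22/23 ≈ 0.9565217; existence CERTIFIED by the union bound.


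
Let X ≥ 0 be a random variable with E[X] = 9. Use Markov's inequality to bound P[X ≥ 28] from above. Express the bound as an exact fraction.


μ = E[X] = 9, a = 28.
Markov: P[X ≥ 28] ≤ μ/a = (9)/28 = 9/28.
Numerically: ≈ 0.321429.
(Since a = 28 > μ = 9.000000, the bound 9/28 is < 1 and informative.)

P[X ≥ 28] ≤ 9/28 ≈ 0.321429.


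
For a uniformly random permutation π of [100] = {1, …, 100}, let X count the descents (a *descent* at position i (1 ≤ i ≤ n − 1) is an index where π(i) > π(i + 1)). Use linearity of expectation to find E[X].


Write X = Σ X_I over i = 1, …, 99, with X_I the indicator of one descent.
There are 99 indicators.
For each fixed i, the pair (π(i), π(i+1)) is a uniformly random ordered pair of distinct values from {1, …, 100}; by symmetry P[π(i) > π(i+1)] = 1/2.
By linearity: E[X] = 99 · (1/2) = (100 − 1) · (1/2) = 99/2 ≈ 49.5000.

E[X] = 99/2 = 49.5000.
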